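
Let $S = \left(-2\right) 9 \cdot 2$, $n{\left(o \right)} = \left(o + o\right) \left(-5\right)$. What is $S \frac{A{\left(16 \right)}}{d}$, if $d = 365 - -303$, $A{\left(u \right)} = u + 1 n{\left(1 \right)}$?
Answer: $- \frac{54}{167} \approx -0.32335$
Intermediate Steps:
$n{\left(o \right)} = - 10 o$ ($n{\left(o \right)} = 2 o \left(-5\right) = - 10 o$)
$A{\left(u \right)} = -10 + u$ ($A{\left(u \right)} = u + 1 \left(\left(-10\right) 1\right) = u + 1 \left(-10\right) = u - 10 = -10 + u$)
$S = -36$ ($S = \left(-18\right) 2 = -36$)
$d = 668$ ($d = 365 + 303 = 668$)
$S \frac{A{\left(16 \right)}}{d} = - 36 \frac{-10 + 16}{668} = - 36 \cdot 6 \cdot \frac{1}{668} = \left(-36\right) \frac{3}{334} = - \frac{54}{167}$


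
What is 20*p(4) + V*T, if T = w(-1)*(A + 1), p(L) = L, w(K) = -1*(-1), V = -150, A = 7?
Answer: -1120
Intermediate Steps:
w(K) = 1
T = 8 (T = 1*(7 + 1) = 1*8 = 8)
20*p(4) + V*T = 20*4 - 150*8 = 80 - 1200 = -1120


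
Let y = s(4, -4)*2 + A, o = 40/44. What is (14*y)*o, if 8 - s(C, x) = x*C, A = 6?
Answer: 7560/11 ≈ 687.27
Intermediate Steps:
s(C, x) = 8 - C*x (s(C, x) = 8 - x*C = 8 - C*x)
o = 10/11 (o = 40*(1/44) = 10/11 ≈ 0.90909)
y = 54 (y = (8 - 1*4*(-4))*2 + 6 = (8 + 16)*2 + 6 = 24*2 + 6 = 48 + 6 = 54)
(14*y)*o = (14*54)*(10/11) = 756*(10/11) = 7560/11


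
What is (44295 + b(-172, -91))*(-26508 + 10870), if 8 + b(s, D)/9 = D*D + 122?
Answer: -1874214300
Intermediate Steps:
b(s, D) = 1026 + 9*D² (b(s, D) = -72 + 9*(D*D + 122) = -72 + 9*(D² + 122) = -72 + 9*(122 + D²) = -72 + (1098 + 9*D²) = 1026 + 9*D²)
(44295 + b(-172, -91))*(-26508 + 10870) = (44295 + (1026 + 9*(-91)²))*(-26508 + 10870) = (44295 + (1026 + 9*8281))*(-15638) = (44295 + (1026 + 74529))*(-15638) = (44295 + 75555)*(-15638) = 119850*(-15638) = -1874214300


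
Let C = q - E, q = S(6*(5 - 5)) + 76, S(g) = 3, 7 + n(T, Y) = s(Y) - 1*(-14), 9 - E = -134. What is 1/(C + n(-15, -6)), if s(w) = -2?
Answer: -1/59 ≈ -0.016949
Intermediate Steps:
E = 143 (E = 9 - 1*(-134) = 9 + 134 = 143)
n(T, Y) = 5 (n(T, Y) = -7 + (-2 - 1*(-14)) = -7 + (-2 + 14) = -7 + 12 = 5)
q = 79 (q = 3 + 76 = 79)
C = -64 (C = 79 - 1*143 = 79 - 143 = -64)
1/(C + n(-15, -6)) = 1/(-64 + 5) = 1/(-59) = -1/59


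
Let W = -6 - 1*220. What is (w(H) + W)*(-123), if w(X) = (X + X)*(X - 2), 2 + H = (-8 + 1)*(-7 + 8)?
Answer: 3444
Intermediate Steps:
H = -9 (H = -2 + (-8 + 1)*(-7 + 8) = -2 - 7*1 = -2 - 7 = -9)
w(X) = 2*X*(-2 + X) (w(X) = (2*X)*(-2 + X) = 2*X*(-2 + X))
W = -226 (W = -6 - 220 = -226)
(w(H) + W)*(-123) = (2*(-9)*(-2 - 9) - 226)*(-123) = (2*(-9)*(-11) - 226)*(-123) = (198 - 226)*(-123) = -28*(-123) = 3444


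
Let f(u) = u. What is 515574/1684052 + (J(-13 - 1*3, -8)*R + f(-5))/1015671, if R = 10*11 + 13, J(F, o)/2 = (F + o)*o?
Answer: 3633652313/10303872162 ≈ 0.35265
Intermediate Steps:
J(F, o) = 2*o*(F + o) (J(F, o) = 2*((F + o)*o) = 2*(o*(F + o)) = 2*o*(F + o))
R = 123 (R = 110 + 13 = 123)
515574/1684052 + (J(-13 - 1*3, -8)*R + f(-5))/1015671 = 515574/1684052 + ((2*(-8)*((-13 - 1*3) - 8))*123 - 5)/1015671 = 515574*(1/1684052) + ((2*(-8)*((-13 - 3) - 8))*123 - 5)*(1/1015671) = 257787/842026 + ((2*(-8)*(-16 - 8))*123 - 5)*(1/1015671) = 257787/842026 + ((2*(-8)*(-24))*123 - 5)*(1/1015671) = 257787/842026 + (384*123 - 5)*(1/1015671) = 257787/842026 + (47232 - 5)*(1/1015671) = 257787/842026 + 47227*(1/1015671) = 257787/842026 + 569/12237 = 3633652313/10303872162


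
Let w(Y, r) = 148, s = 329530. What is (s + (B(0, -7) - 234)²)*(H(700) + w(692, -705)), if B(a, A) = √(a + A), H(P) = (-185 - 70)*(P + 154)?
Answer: -83627564538 + 101847096*I*√7 ≈ -8.3628e+10 + 2.6946e+8*I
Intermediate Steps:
H(P) = -39270 - 255*P (H(P) = -255*(154 + P) = -39270 - 255*P)
B(a, A) = √(A + a)
(s + (B(0, -7) - 234)²)*(H(700) + w(692, -705)) = (329530 + (√(-7 + 0) - 234)²)*((-39270 - 255*700) + 148) = (329530 + (√(-7) - 234)²)*((-39270 - 178500) + 148) = (329530 + (I*√7 - 234)²)*(-217770 + 148) = (329530 + (-234 + I*√7)²)*(-217622) = -71712977660 - 217622*(-234 + I*√7)²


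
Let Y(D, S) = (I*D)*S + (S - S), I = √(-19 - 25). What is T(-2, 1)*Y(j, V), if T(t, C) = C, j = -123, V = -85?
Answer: 20910*I*√11 ≈ 69351.0*I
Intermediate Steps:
I = 2*I*√11 (I = √(-44) = 2*I*√11 ≈ 6.6332*I)
Y(D, S) = 2*I*D*S*√11 (Y(D, S) = ((2*I*√11)*D)*S + (S - S) = (2*I*D*√11)*S + 0 = 2*I*D*S*√11 + 0 = 2*I*D*S*√11)
T(-2, 1)*Y(j, V) = 1*(2*I*(-123)*(-85)*√11) = 1*(20910*I*√11) = 20910*I*√11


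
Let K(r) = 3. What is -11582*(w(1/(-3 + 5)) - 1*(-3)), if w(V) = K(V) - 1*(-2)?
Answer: -92656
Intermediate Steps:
w(V) = 5 (w(V) = 3 - 1*(-2) = 3 + 2 = 5)
-11582*(w(1/(-3 + 5)) - 1*(-3)) = -11582*(5 - 1*(-3)) = -11582*(5 + 3) = -11582*8 = -92656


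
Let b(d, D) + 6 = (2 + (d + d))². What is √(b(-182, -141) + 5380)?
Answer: √136418 ≈ 369.35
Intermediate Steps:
b(d, D) = -6 + (2 + 2*d)² (b(d, D) = -6 + (2 + (d + d))² = -6 + (2 + 2*d)²)
√(b(-182, -141) + 5380) = √((-6 + 4*(1 - 182)²) + 5380) = √((-6 + 4*(-181)²) + 5380) = √((-6 + 4*32761) + 5380) = √((-6 + 131044) + 5380) = √(131038 + 5380) = √136418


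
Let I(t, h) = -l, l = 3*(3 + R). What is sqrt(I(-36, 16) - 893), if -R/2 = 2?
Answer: I*sqrt(890) ≈ 29.833*I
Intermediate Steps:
R = -4 (R = -2*2 = -4)
l = -3 (l = 3*(3 - 4) = 3*(-1) = -3)
I(t, h) = 3 (I(t, h) = -1*(-3) = 3)
sqrt(I(-36, 16) - 893) = sqrt(3 - 893) = sqrt(-890) = I*sqrt(890)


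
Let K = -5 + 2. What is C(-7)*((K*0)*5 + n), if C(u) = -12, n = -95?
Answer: 1140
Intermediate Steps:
K = -3
C(-7)*((K*0)*5 + n) = -12*(-3*0*5 - 95) = -12*(0*5 - 95) = -12*(0 - 95) = -12*(-95) = 1140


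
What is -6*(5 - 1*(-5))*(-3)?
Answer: 180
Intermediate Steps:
-6*(5 - 1*(-5))*(-3) = -6*(5 + 5)*(-3) = -6*10*(-3) = -60*(-3) = 180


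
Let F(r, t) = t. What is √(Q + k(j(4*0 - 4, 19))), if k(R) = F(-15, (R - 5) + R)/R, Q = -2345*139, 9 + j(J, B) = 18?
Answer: I*√2933582/3 ≈ 570.92*I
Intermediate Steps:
j(J, B) = 9 (j(J, B) = -9 + 18 = 9)
Q = -325955
k(R) = (-5 + 2*R)/R (k(R) = ((R - 5) + R)/R = ((-5 + R) + R)/R = (-5 + 2*R)/R)
√(Q + k(j(4*0 - 4, 19))) = √(-325955 + (2 - 5/9)) = √(-325955 + 13/9) = √(-2933582/9) = I*√2933582/3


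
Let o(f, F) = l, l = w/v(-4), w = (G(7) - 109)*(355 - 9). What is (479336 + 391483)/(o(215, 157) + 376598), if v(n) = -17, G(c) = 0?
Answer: 14803923/6439880 ≈ 2.2988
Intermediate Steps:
w = -37714 (w = (0 - 109)*(355 - 9) = -109*346 = -37714)
l = 37714/17 (l = -37714/(-17) = -37714*(-1/17) = 37714/17 ≈ 2218.5)
o(f, F) = 37714/17
(479336 + 391483)/(o(215, 157) + 376598) = (479336 + 391483)/(37714/17 + 376598) = 870819/(6439880/17) = 870819*(17/6439880) = 14803923/6439880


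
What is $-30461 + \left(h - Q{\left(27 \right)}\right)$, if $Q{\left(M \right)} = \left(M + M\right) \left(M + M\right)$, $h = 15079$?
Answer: $-18298$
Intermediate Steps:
$Q{\left(M \right)} = 4 M^{2}$ ($Q{\left(M \right)} = 2 M 2 M = 4 M^{2}$)
$-30461 + \left(h - Q{\left(27 \right)}\right) = -30461 + \left(15079 - 4 \cdot 27^{2}\right) = -30461 + \left(15079 - 4 \cdot 729\right) = -30461 + \left(15079 - 2916\right) = -30461 + 12163 = -18298$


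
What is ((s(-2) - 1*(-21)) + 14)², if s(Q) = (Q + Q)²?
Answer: 2601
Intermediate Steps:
s(Q) = 4*Q² (s(Q) = (2*Q)² = 4*Q²)
((s(-2) - 1*(-21)) + 14)² = ((4*(-2)² - 1*(-21)) + 14)² = ((4*4 + 21) + 14)² = ((16 + 21) + 14)² = (37 + 14)² = 51² = 2601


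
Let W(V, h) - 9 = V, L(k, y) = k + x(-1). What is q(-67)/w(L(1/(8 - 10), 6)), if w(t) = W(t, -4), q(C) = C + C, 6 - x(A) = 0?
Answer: -268/29 ≈ -9.2414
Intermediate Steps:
x(A) = 6 (x(A) = 6 - 1*0 = 6 + 0 = 6)
q(C) = 2*C
L(k, y) = 6 + k (L(k, y) = k + 6 = 6 + k)
W(V, h) = 9 + V
w(t) = 9 + t
q(-67)/w(L(1/(8 - 10), 6)) = (2*(-67))/(9 + (6 + 1/(8 - 10))) = -134/(9 + (6 + 1/(-2))) = -134/(9 + (6 - ½)) = -134/(9 + 11/2) = -134/29/2 = -134*2/29 = -268/29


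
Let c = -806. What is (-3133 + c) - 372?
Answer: -4311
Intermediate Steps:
(-3133 + c) - 372 = (-3133 - 806) - 372 = -3939 - 372 = -4311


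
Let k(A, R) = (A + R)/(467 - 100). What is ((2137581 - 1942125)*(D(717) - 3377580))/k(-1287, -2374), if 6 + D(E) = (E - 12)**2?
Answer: 206629415609472/3661 ≈ 5.6441e+10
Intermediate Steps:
D(E) = -6 + (-12 + E)**2 (D(E) = -6 + (E - 12)**2 = -6 + (-12 + E)**2)
k(A, R) = A/367 + R/367 (k(A, R) = (A + R)/367 = (A + R)*(1/367) = A/367 + R/367)
((2137581 - 1942125)*(D(717) - 3377580))/k(-1287, -2374) = ((2137581 - 1942125)*((-6 + (-12 + 717)**2) - 3377580))/((1/367)*(-1287) + (1/367)*(-2374)) = (195456*((-6 + 705**2) - 3377580))/(-1287/367 - 2374/367) = (195456*((-6 + 497025) - 3377580))/(-3661/367) = (195456*(497019 - 3377580))*(-367/3661) = (195456*(-2880561))*(-367/3661) = -563022930816*(-367/3661) = 206629415609472/3661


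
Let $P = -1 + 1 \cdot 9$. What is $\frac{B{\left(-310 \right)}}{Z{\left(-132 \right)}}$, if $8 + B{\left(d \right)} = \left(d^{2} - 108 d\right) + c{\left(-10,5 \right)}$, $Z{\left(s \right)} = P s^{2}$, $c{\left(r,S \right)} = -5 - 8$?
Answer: $\frac{129559}{139392} \approx 0.92946$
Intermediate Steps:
$c{\left(r,S \right)} = -13$ ($c{\left(r,S \right)} = -5 - 8 = -13$)
$P = 8$ ($P = -1 + 9 = 8$)
$Z{\left(s \right)} = 8 s^{2}$
$B{\left(d \right)} = -21 + d^{2} - 108 d$ ($B{\left(d \right)} = -8 - \left(13 - d^{2} + 108 d\right) = -21 + d^{2} - 108 d$)
$\frac{B{\left(-310 \right)}}{Z{\left(-132 \right)}} = \frac{-21 + \left(-310\right)^{2} - -33480}{8 \left(-132\right)^{2}} = \frac{-21 + 96100 + 33480}{8 \cdot 17424} = \frac{129559}{139392}$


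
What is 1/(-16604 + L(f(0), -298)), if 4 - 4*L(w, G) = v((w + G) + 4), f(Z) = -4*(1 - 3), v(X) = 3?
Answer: -4/66415 ≈ -6.0227e-5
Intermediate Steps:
f(Z) = 8 (f(Z) = -4*(-2) = 8)
L(w, G) = 1/4 (L(w, G) = 1 - 1/4*3 = 1 - 3/4 = 1/4)
1/(-16604 + L(f(0), -298)) = 1/(-16604 + 1/4) = 1/(-66415/4) = -4/66415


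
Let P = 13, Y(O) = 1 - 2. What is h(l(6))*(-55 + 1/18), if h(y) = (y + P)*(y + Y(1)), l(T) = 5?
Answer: -3956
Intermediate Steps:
Y(O) = -1
h(y) = (-1 + y)*(13 + y) (h(y) = (y + 13)*(y - 1) = (13 + y)*(-1 + y) = (-1 + y)*(13 + y))
h(l(6))*(-55 + 1/18) = (-13 + 5² + 12*5)*(-55 + 1/18) = (-13 + 25 + 60)*(-55 + 1/18) = 72*(-989/18) = -3956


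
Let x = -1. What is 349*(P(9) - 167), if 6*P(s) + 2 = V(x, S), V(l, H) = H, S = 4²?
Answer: -172406/3 ≈ -57469.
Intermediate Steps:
S = 16
P(s) = 7/3 (P(s) = -⅓ + (⅙)*16 = -⅓ + 8/3 = 7/3)
349*(P(9) - 167) = 349*(7/3 - 167) = 349*(-494/3) = -172406/3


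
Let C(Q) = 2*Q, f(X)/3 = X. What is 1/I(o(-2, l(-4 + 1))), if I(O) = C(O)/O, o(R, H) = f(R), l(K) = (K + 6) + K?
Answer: 1/2 ≈ 0.50000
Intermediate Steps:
f(X) = 3*X
l(K) = 6 + 2*K (l(K) = (6 + K) + K = 6 + 2*K)
o(R, H) = 3*R
I(O) = 2 (I(O) = (2*O)/O = 2)
1/I(o(-2, l(-4 + 1))) = 1/2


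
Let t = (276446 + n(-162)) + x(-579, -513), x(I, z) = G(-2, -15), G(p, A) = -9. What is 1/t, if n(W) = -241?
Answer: 1/276196 ≈ 3.6206e-6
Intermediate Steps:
x(I, z) = -9
t = 276196 (t = (276446 - 241) - 9 = 276205 - 9 = 276196)
1/t = 1/276196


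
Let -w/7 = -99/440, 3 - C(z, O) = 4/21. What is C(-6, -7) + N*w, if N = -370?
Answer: -48715/84 ≈ -579.94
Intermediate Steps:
C(z, O) = 59/21 (C(z, O) = 3 - 4/21 = 59/21)
w = 63/40 (w = -(-693)/440 = -7*(-9/40) = 63/40 ≈ 1.5750)
C(-6, -7) + N*w = 59/21 - 370*63/40 = 59/21 - 2331/4 = -48715/84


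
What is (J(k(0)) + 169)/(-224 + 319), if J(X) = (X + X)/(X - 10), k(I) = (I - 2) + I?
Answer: 508/285 ≈ 1.7825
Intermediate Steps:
k(I) = -2 + 2*I (k(I) = (-2 + I) + I = -2 + 2*I)
J(X) = 2*X/(-10 + X) (J(X) = (2*X)/(-10 + X) = 2*X/(-10 + X))
(J(k(0)) + 169)/(-224 + 319) = (2*(-2 + 2*0)/(-10 + (-2 + 2*0)) + 169)/(-224 + 319) = (2*(-2 + 0)/(-10 + (-2 + 0)) + 169)/95 = (2*(-2)/(-10 - 2) + 169)*(1/95) = (2*(-2)/(-12) + 169)*(1/95) = (2*(-2)*(-1/12) + 169)*(1/95) = (⅓ + 169)*(1/95) = (508/3)*(1/95) = 508/285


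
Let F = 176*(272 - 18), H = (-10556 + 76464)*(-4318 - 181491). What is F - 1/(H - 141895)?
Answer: 547464919340769/12246441467 ≈ 44704.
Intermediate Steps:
H = -12246299572 (H = 65908*(-185809) = -12246299572)
F = 44704 (F = 176*254 = 44704)
F - 1/(H - 141895) = 44704 - 1/(-12246299572 - 141895) = 44704 - 1/(-12246441467) = 44704 - 1*(-1/12246441467) = 44704 + 1/12246441467 = 547464919340769/12246441467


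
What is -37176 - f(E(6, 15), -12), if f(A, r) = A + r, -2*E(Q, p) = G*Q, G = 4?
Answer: -37152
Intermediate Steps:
E(Q, p) = -2*Q
-37176 - f(E(6, 15), -12) = -37176 - (-2*6 - 12) = -37176 - (-12 - 12) = -37176 - 1*(-24) = -37176 + 24 = -37152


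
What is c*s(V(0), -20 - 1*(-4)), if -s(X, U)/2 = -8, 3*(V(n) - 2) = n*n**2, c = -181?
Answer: -2896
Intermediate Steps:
V(n) = 2 + n**3/3 (V(n) = 2 + (n*n**2)/3 = 2 + n**3/3)
s(X, U) = 16 (s(X, U) = -2*(-8) = 16)
c*s(V(0), -20 - 1*(-4)) = -181*16 = -2896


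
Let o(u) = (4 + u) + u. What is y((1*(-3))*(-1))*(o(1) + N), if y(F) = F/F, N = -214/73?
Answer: 224/73 ≈ 3.0685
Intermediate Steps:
N = -214/73 (N = -214*1/73 = -214/73 ≈ -2.9315)
y(F) = 1
o(u) = 4 + 2*u
y((1*(-3))*(-1))*(o(1) + N) = 1*((4 + 2*1) - 214/73) = 1*((4 + 2) - 214/73) = 1*(6 - 214/73) = 1*(224/73) = 224/73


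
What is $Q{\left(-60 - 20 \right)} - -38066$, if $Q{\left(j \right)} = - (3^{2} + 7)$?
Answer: $38050$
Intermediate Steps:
$Q{\left(j \right)} = -16$ ($Q{\left(j \right)} = - (9 + 7) = \left(-1\right) 16 = -16$)
$Q{\left(-60 - 20 \right)} - -38066 = -16 - -38066 = -16 + 38066 = 38050$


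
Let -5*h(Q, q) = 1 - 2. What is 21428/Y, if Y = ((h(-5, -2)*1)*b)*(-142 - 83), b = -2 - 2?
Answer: 5357/45 ≈ 119.04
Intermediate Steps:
b = -4
h(Q, q) = ⅕ (h(Q, q) = -(1 - 2)/5 = -⅕*(-1) = ⅕)
Y = 180 (Y = (((⅕)*1)*(-4))*(-142 - 83) = ((⅕)*(-4))*(-225) = -⅘*(-225) = 180)
21428/Y = 21428/180 = 21428*(1/180) = 5357/45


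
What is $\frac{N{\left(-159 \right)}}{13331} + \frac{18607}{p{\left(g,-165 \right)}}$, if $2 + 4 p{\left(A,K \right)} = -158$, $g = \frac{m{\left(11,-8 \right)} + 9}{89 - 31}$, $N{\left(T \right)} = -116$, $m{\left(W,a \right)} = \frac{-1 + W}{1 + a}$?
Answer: $- \frac{248054557}{533240} \approx -465.18$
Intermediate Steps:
$m{\left(W,a \right)} = \frac{-1 + W}{1 + a}$
$g = \frac{53}{406}$ ($g = \frac{\frac{-1 + 11}{1 - 8} + 9}{89 - 31} = \frac{\frac{1}{-7} \cdot 10 + 9}{58} = \left(\left(- \frac{1}{7}\right) 10 + 9\right) \frac{1}{58} = \left(- \frac{10}{7} + 9\right) \frac{1}{58} = \frac{53}{7} \cdot \frac{1}{58} = \frac{53}{406} \approx 0.13054$)
$p{\left(A,K \right)} = -40$ ($p{\left(A,K \right)} = - \frac{1}{2} + \frac{1}{4} \left(-158\right) = - \frac{1}{2} - \frac{79}{2} = -40$)
$\frac{N{\left(-159 \right)}}{13331} + \frac{18607}{p{\left(g,-165 \right)}} = - \frac{116}{13331} + \frac{18607}{-40} = \left(-116\right) \frac{1}{13331} + 18607 \left(- \frac{1}{40}\right) = - \frac{116}{13331} - \frac{18607}{40} = - \frac{248054557}{533240}$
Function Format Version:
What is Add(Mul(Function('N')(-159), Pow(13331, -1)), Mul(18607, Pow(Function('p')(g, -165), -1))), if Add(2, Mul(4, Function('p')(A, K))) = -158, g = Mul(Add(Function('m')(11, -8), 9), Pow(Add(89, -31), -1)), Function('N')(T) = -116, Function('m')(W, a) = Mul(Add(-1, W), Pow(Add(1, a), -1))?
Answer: Rational(-248054557, 533240) ≈ -465.18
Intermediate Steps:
Function('m')(W, a) = Mul(Pow(Add(1, a), -1), Add(-1, W))
g = Rational(53, 406) (g = Mul(Add(Mul(Pow(Add(1, -8), -1), Add(-1, 11)), 9), Pow(Add(89, -31), -1)) = Mul(Add(Mul(Pow(-7, -1), 10), 9), Pow(58, -1)) = Mul(Add(Mul(Rational(-1, 7), 10), 9), Rational(1, 58)) = Mul(Add(Rational(-10, 7), 9), Rational(1, 58)) = Mul(Rational(53, 7), Rational(1, 58)) = Rational(53, 406) ≈ 0.13054)
Function('p')(A, K) = -40 (Function('p')(A, K) = Add(Rational(-1, 2), Mul(Rational(1, 4), -158)) = Add(Rational(-1, 2), Rational(-79, 2)) = -40)
Add(Mul(Function('N')(-159), Pow(13331, -1)), Mul(18607, Pow(Function('p')(g, -165), -1))) = Add(Mul(-116, Pow(13331, -1)), Mul(18607, Pow(-40, -1))) = Add(Mul(-116, Rational(1, 13331)), Mul(18607, Rational(-1, 40))) = Add(Rational(-116, 13331), Rational(-18607, 40)) = Rational(-248054557, 533240)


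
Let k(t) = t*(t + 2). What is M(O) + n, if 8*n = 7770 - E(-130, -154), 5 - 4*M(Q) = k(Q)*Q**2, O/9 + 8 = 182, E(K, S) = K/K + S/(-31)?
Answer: -373347305002141/248 ≈ -1.5054e+12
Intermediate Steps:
E(K, S) = 1 - S/31 (E(K, S) = 1 + S*(-1/31) = 1 - S/31)
O = 1566 (O = -72 + 9*182 = -72 + 1638 = 1566)
k(t) = t*(2 + t)
M(Q) = 5/4 - Q**3*(2 + Q)/4 (M(Q) = 5/4 - Q*(2 + Q)*Q**2/4 = 5/4 - Q**3*(2 + Q)/4)
n = 240685/248 (n = (7770 - (1 - 1/31*(-154)))/8 = (7770 - (1 + 154/31))/8 = (7770 - 1*185/31)/8 = (7770 - 185/31)/8 = (1/8)*(240685/31) = 240685/248 ≈ 970.50)
M(O) + n = (5/4 - 1/4*1566**3*(2 + 1566)) + 240685/248 = (5/4 - 1/4*3840389496*1568) + 240685/248 = (5/4 - 1505432682432) + 240685/248 = -6021730729723/4 + 240685/248 = -373347305002141/248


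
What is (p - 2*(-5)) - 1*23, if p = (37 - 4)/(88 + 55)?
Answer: -166/13 ≈ -12.769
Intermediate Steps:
p = 3/13 (p = 33/143 = 33*(1/143) = 3/13 ≈ 0.23077)
(p - 2*(-5)) - 1*23 = (3/13 - 2*(-5)) - 1*23 = (3/13 - 1*(-10)) - 23 = (3/13 + 10) - 23 = 133/13 - 23 = -166/13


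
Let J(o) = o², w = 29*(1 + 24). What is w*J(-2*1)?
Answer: 2900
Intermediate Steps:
w = 725 (w = 29*25 = 725)
w*J(-2*1) = 725*(-2*1)² = 725*(-2)² = 725*4 = 2900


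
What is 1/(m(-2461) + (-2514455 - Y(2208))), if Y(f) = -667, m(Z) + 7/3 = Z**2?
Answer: 3/10628192 ≈ 2.8227e-7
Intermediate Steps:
m(Z) = -7/3 + Z**2
1/(m(-2461) + (-2514455 - Y(2208))) = 1/((-7/3 + (-2461)**2) + (-2514455 - 1*(-667))) = 1/((-7/3 + 6056521) + (-2514455 + 667)) = 1/(18169556/3 - 2513788) = 1/(10628192/3) = 3/10628192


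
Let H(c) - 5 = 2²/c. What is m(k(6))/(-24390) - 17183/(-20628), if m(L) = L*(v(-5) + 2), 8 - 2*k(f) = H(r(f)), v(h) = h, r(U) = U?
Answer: 5821744/6987735 ≈ 0.83314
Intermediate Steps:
H(c) = 5 + 4/c (H(c) = 5 + 2²/c = 5 + 4/c)
k(f) = 3/2 - 2/f (k(f) = 4 - (5 + 4/f)/2 = 4 + (-5/2 - 2/f) = 3/2 - 2/f)
m(L) = -3*L (m(L) = L*(-5 + 2) = L*(-3) = -3*L)
m(k(6))/(-24390) - 17183/(-20628) = -3*(3/2 - 2/6)/(-24390) - 17183/(-20628) = -3*(3/2 - 2*⅙)*(-1/24390) - 17183*(-1/20628) = -3*(3/2 - ⅓)*(-1/24390) + 17183/20628 = -3*7/6*(-1/24390) + 17183/20628 = -7/2*(-1/24390) + 17183/20628 = 7/48780 + 17183/20628 = 5821744/6987735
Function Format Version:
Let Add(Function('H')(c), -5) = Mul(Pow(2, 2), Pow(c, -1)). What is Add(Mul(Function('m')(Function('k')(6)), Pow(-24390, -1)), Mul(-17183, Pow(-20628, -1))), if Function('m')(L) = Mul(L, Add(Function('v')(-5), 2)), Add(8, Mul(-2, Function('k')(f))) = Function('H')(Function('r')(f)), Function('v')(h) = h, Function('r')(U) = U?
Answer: Rational(5821744, 6987735) ≈ 0.83314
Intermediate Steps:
Function('H')(c) = Add(5, Mul(4, Pow(c, -1))) (Function('H')(c) = Add(5, Mul(Pow(2, 2), Pow(c, -1))) = Add(5, Mul(4, Pow(c, -1))))
Function('k')(f) = Add(Rational(3, 2), Mul(-2, Pow(f, -1))) (Function('k')(f) = Add(4, Mul(Rational(-1, 2), Add(5, Mul(4, Pow(f, -1))))) = Add(4, Add(Rational(-5, 2), Mul(-2, Pow(f, -1)))) = Add(Rational(3, 2), Mul(-2, Pow(f, -1))))
Function('m')(L) = Mul(-3, L) (Function('m')(L) = Mul(L, Add(-5, 2)) = Mul(L, -3) = Mul(-3, L))
Add(Mul(Function('m')(Function('k')(6)), Pow(-24390, -1)), Mul(-17183, Pow(-20628, -1))) = Add(Mul(Mul(-3, Add(Rational(3, 2), Mul(-2, Pow(6, -1)))), Pow(-24390, -1)), Mul(-17183, Pow(-20628, -1))) = Add(Mul(Mul(-3, Add(Rational(3, 2), Mul(-2, Rational(1, 6)))), Rational(-1, 24390)), Mul(-17183, Rational(-1, 20628))) = Add(Mul(Mul(-3, Add(Rational(3, 2), Rational(-1, 3))), Rational(-1, 24390)), Rational(17183, 20628)) = Add(Mul(Mul(-3, Rational(7, 6)), Rational(-1, 24390)), Rational(17183, 20628)) = Add(Mul(Rational(-7, 2), Rational(-1, 24390)), Rational(17183, 20628)) = Add(Rational(7, 48780), Rational(17183, 20628)) = Rational(5821744, 6987735)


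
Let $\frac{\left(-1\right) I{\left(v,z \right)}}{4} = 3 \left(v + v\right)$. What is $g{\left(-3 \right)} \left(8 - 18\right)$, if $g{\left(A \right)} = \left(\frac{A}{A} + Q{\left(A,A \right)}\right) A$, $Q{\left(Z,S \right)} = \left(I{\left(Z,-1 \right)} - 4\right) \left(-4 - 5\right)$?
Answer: $-18330$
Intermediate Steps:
$I{\left(v,z \right)} = - 24 v$ ($I{\left(v,z \right)} = - 4 \cdot 3 \left(v + v\right) = - 4 \cdot 3 \cdot 2 v = - 4 \cdot 6 v = - 24 v$)
$Q{\left(Z,S \right)} = 36 + 216 Z$ ($Q{\left(Z,S \right)} = \left(- 24 Z - 4\right) \left(-4 - 5\right) = \left(-4 - 24 Z\right) \left(-9\right) = 36 + 216 Z$)
$g{\left(A \right)} = A \left(37 + 216 A\right)$ ($g{\left(A \right)} = \left(\frac{A}{A} + \left(36 + 216 A\right)\right) A = \left(1 + \left(36 + 216 A\right)\right) A = \left(37 + 216 A\right) A = A \left(37 + 216 A\right)$)
$g{\left(-3 \right)} \left(8 - 18\right) = - 3 \left(37 + 216 \left(-3\right)\right) \left(8 - 18\right) = - 3 \left(37 - 648\right) \left(8 - 18\right) = \left(-3\right) \left(-611\right) \left(-10\right) = 1833 \left(-10\right) = -18330$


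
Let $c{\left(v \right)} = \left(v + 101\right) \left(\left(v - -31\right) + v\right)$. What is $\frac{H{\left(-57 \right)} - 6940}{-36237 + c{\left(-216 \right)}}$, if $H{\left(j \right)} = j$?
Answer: $- \frac{6997}{9878} \approx -0.70834$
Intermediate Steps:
$c{\left(v \right)} = \left(31 + 2 v\right) \left(101 + v\right)$ ($c{\left(v \right)} = \left(101 + v\right) \left(\left(v + 31\right) + v\right) = \left(101 + v\right) \left(\left(31 + v\right) + v\right) = \left(101 + v\right) \left(31 + 2 v\right) = \left(31 + 2 v\right) \left(101 + v\right)$)
$\frac{H{\left(-57 \right)} - 6940}{-36237 + c{\left(-216 \right)}} = \frac{-57 - 6940}{-36237 + \left(3131 + 2 \left(-216\right)^{2} + 233 \left(-216\right)\right)} = - \frac{6997}{-36237 + \left(3131 + 2 \cdot 46656 - 50328\right)} = - \frac{6997}{-36237 + \left(3131 + 93312 - 50328\right)} = - \frac{6997}{-36237 + 46115} = - \frac{6997}{9878}$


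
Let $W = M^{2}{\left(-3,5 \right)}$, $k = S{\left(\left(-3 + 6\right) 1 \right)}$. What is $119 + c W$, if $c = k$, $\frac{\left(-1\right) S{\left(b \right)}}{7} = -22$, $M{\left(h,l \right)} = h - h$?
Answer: $119$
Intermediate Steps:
$M{\left(h,l \right)} = 0$
$S{\left(b \right)} = 154$ ($S{\left(b \right)} = \left(-7\right) \left(-22\right) = 154$)
$k = 154$
$c = 154$
$W = 0$ ($W = 0^{2} = 0$)
$119 + c W = 119 + 154 \cdot 0 = 119 + 0 = 119$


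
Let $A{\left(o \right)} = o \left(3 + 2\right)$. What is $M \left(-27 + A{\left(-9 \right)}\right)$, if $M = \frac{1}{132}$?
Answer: $- \frac{6}{11} \approx -0.54545$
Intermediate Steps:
$A{\left(o \right)} = 5 o$ ($A{\left(o \right)} = o 5 = 5 o$)
$M = \frac{1}{132} \approx 0.0075758$
$M \left(-27 + A{\left(-9 \right)}\right) = \frac{-27 + 5 \left(-9\right)}{132} = \frac{-27 - 45}{132} = \frac{1}{132} \left(-72\right) = - \frac{6}{11}$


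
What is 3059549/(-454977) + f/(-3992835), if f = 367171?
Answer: -589682318642/86507051895 ≈ -6.8166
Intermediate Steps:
3059549/(-454977) + f/(-3992835) = 3059549/(-454977) + 367171/(-3992835) = 3059549*(-1/454977) + 367171*(-1/3992835) = -3059549/454977 - 52453/570405 = -589682318642/86507051895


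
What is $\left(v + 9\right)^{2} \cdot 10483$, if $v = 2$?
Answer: $1268443$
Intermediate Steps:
$\left(v + 9\right)^{2} \cdot 10483 = \left(2 + 9\right)^{2} \cdot 10483 = 11^{2} \cdot 10483 = 121 \cdot 10483 = 1268443$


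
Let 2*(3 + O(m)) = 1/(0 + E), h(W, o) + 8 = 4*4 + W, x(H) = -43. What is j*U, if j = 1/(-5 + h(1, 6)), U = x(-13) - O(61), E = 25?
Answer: -2001/200 ≈ -10.005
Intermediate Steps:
h(W, o) = 8 + W (h(W, o) = -8 + (4*4 + W) = -8 + (16 + W) = 8 + W)
O(m) = -149/50 (O(m) = -3 + 1/(2*(0 + 25)) = -3 + (½)/25 = -3 + (½)*(1/25) = -3 + 1/50 = -149/50)
U = -2001/50 (U = -43 - 1*(-149/50) = -43 + 149/50 = -2001/50 ≈ -40.020)
j = ¼ (j = 1/(-5 + (8 + 1)) = 1/(-5 + 9) = 1/4 = ¼ ≈ 0.25000)
j*U = (¼)*(-2001/50) = -2001/200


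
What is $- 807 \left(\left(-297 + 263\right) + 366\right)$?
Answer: $-267924$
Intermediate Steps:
$- 807 \left(\left(-297 + 263\right) + 366\right) = - 807 \left(-34 + 366\right) = \left(-807\right) 332 = -267924$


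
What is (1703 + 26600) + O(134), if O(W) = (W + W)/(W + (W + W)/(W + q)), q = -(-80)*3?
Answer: 2660669/94 ≈ 28305.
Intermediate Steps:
q = 240 (q = -16*(-15) = 240)
O(W) = 2*W/(W + 2*W/(240 + W)) (O(W) = (W + W)/(W + (W + W)/(W + 240)) = (2*W)/(W + (2*W)/(240 + W)) = (2*W)/(W + 2*W/(240 + W)) = 2*W/(W + 2*W/(240 + W)))
(1703 + 26600) + O(134) = (1703 + 26600) + 2*(240 + 134)/(242 + 134) = 28303 + 2*374/376 = 28303 + 2*(1/376)*374 = 28303 + 187/94 = 2660669/94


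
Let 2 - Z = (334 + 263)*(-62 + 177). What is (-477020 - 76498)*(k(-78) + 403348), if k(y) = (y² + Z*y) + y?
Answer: -3190637165184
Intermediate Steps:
Z = -68653 (Z = 2 - (334 + 263)*(-62 + 177) = 2 - 597*115 = 2 - 1*68655 = 2 - 68655 = -68653)
k(y) = y² - 68652*y (k(y) = (y² - 68653*y) + y = y² - 68652*y)
(-477020 - 76498)*(k(-78) + 403348) = (-477020 - 76498)*(-78*(-68652 - 78) + 403348) = -553518*(-78*(-68730) + 403348) = -553518*(5360940 + 403348) = -553518*5764288 = -3190637165184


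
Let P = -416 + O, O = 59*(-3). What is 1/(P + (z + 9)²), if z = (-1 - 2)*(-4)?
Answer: -1/152 ≈ -0.0065789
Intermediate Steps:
O = -177
z = 12 (z = -3*(-4) = 12)
P = -593 (P = -416 - 177 = -593)
1/(P + (z + 9)²) = 1/(-593 + (12 + 9)²) = 1/(-593 + 21²) = 1/(-593 + 441) = 1/(-152) = -1/152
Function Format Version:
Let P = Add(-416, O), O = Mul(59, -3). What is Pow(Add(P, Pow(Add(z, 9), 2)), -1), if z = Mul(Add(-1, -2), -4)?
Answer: Rational(-1, 152) ≈ -0.0065789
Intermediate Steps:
O = -177
z = 12 (z = Mul(-3, -4) = 12)
P = -593 (P = Add(-416, -177) = -593)
Pow(Add(P, Pow(Add(z, 9), 2)), -1) = Pow(Add(-593, Pow(Add(12, 9), 2)), -1) = Pow(Add(-593, Pow(21, 2)), -1) = Pow(Add(-593, 441), -1) = Pow(-152, -1) = Rational(-1, 152)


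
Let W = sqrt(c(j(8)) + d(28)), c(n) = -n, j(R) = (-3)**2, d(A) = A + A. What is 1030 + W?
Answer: 1030 + sqrt(47) ≈ 1036.9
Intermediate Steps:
d(A) = 2*A
j(R) = 9
W = sqrt(47) (W = sqrt(-1*9 + 2*28) = sqrt(-9 + 56) = sqrt(47) ≈ 6.8557)
1030 + W = 1030 + sqrt(47)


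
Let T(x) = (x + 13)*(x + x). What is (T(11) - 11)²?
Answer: 267289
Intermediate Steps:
T(x) = 2*x*(13 + x) (T(x) = (13 + x)*(2*x) = 2*x*(13 + x))
(T(11) - 11)² = (2*11*(13 + 11) - 11)² = (2*11*24 - 11)² = (528 - 11)² = 517² = 267289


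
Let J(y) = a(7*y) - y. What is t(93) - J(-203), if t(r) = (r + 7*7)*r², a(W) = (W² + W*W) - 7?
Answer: -2810520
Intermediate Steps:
a(W) = -7 + 2*W² (a(W) = (W² + W²) - 7 = 2*W² - 7 = -7 + 2*W²)
J(y) = -7 - y + 98*y² (J(y) = (-7 + 2*(7*y)²) - y = (-7 + 2*(49*y²)) - y = (-7 + 98*y²) - y = -7 - y + 98*y²)
t(r) = r²*(49 + r) (t(r) = (r + 49)*r² = (49 + r)*r² = r²*(49 + r))
t(93) - J(-203) = 93²*(49 + 93) - (-7 - 1*(-203) + 98*(-203)²) = 8649*142 - (-7 + 203 + 98*41209) = 1228158 - (-7 + 203 + 4038482) = 1228158 - 1*4038678 = 1228158 - 4038678 = -2810520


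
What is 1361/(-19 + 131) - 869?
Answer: -95967/112 ≈ -856.85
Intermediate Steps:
1361/(-19 + 131) - 869 = 1361/112 - 869 = -95967/112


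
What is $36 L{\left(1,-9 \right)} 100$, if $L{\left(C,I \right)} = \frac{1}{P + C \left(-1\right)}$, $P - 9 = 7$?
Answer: $240$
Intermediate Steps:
$P = 16$ ($P = 9 + 7 = 16$)
$L{\left(C,I \right)} = \frac{1}{16 - C}$ ($L{\left(C,I \right)} = \frac{1}{16 + C \left(-1\right)} = \frac{1}{16 - C}$)
$36 L{\left(1,-9 \right)} 100 = 36 \left(- \frac{1}{-16 + 1}\right) 100 = 36 \left(- \frac{1}{-15}\right) 100 = 36 \left(\left(-1\right) \left(- \frac{1}{15}\right)\right) 100 = 36 \cdot \frac{1}{15} \cdot 100 = \frac{12}{5} \cdot 100 = 240$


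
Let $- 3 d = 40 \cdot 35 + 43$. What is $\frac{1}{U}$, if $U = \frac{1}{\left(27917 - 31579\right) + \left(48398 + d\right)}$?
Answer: $44255$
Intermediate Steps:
$d = -481$ ($d = - \frac{40 \cdot 35 + 43}{3} = - \frac{1400 + 43}{3} = \left(- \frac{1}{3}\right) 1443 = -481$)
$U = \frac{1}{44255}$ ($U = \frac{1}{\left(27917 - 31579\right) + \left(48398 - 481\right)} = \frac{1}{-3662 + 47917} = \frac{1}{44255} \approx 2.2596 \cdot 10^{-5}$)
$\frac{1}{U} = \frac{1}{\frac{1}{44255}} = 44255$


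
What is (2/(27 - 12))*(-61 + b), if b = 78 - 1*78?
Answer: -122/15 ≈ -8.1333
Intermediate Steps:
b = 0 (b = 78 - 78 = 0)
(2/(27 - 12))*(-61 + b) = (2/(27 - 12))*(-61 + 0) = (2/15)*(-61) = -122/15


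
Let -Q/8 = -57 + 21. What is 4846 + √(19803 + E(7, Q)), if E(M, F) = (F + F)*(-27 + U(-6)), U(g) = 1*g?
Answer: 4846 + √795 ≈ 4874.2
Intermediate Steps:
U(g) = g
Q = 288 (Q = -8*(-57 + 21) = -8*(-36) = 288)
E(M, F) = -66*F (E(M, F) = (F + F)*(-27 - 6) = (2*F)*(-33) = -66*F)
4846 + √(19803 + E(7, Q)) = 4846 + √(19803 - 66*288) = 4846 + √(19803 - 19008) = 4846 + √795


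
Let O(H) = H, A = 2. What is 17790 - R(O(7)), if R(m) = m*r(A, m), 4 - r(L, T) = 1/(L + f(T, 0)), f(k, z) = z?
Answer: 35531/2 ≈ 17766.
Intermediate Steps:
r(L, T) = 4 - 1/L (r(L, T) = 4 - 1/(L + 0) = 4 - 1/L)
R(m) = 7*m/2 (R(m) = m*(4 - 1/2) = m*(7/2) = 7*m/2)
17790 - R(O(7)) = 17790 - 7*7/2 = 17790 - 1*49/2 = 17790 - 49/2 = 35531/2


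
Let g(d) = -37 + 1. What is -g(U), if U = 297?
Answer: 36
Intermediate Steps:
g(d) = -36
-g(U) = -1*(-36) = 36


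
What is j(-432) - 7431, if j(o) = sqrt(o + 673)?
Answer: -7431 + sqrt(241) ≈ -7415.5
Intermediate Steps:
j(o) = sqrt(673 + o)
j(-432) - 7431 = sqrt(673 - 432) - 7431 = sqrt(241) - 7431 = -7431 + sqrt(241)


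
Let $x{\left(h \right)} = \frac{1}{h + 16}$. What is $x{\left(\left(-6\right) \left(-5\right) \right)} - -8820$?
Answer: $\frac{405721}{46} \approx 8820.0$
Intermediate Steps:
$x{\left(h \right)} = \frac{1}{16 + h}$
$x{\left(\left(-6\right) \left(-5\right) \right)} - -8820 = \frac{1}{16 - -30} - -8820 = \frac{1}{16 + 30} + 8820 = \frac{1}{46} + 8820 = \frac{405721}{46}$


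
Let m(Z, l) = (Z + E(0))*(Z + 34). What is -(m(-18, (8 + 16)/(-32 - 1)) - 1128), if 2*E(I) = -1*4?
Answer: 1448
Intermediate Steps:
E(I) = -2 (E(I) = (-1*4)/2 = (½)*(-4) = -2)
m(Z, l) = (-2 + Z)*(34 + Z) (m(Z, l) = (Z - 2)*(Z + 34) = (-2 + Z)*(34 + Z))
-(m(-18, (8 + 16)/(-32 - 1)) - 1128) = -((-68 + (-18)² + 32*(-18)) - 1128) = -((-68 + 324 - 576) - 1128) = -(-320 - 1128) = -1*(-1448) = 1448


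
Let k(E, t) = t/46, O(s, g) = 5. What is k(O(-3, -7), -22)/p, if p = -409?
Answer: 11/9407 ≈ 0.0011693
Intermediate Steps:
k(E, t) = t/46 (k(E, t) = t*(1/46) = t/46)
k(O(-3, -7), -22)/p = ((1/46)*(-22))/(-409) = -11/23*(-1/409) = 11/9407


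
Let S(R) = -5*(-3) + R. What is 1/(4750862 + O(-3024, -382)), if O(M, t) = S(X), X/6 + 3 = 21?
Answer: 1/4750985 ≈ 2.1048e-7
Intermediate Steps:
X = 108 (X = -18 + 6*21 = -18 + 126 = 108)
S(R) = 15 + R
O(M, t) = 123 (O(M, t) = 15 + 108 = 123)
1/(4750862 + O(-3024, -382)) = 1/(4750862 + 123) = 1/4750985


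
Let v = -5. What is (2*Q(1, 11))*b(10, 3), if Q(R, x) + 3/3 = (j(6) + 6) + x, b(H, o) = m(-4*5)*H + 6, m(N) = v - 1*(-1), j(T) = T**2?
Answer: -3536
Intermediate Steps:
m(N) = -4 (m(N) = -5 - 1*(-1) = -5 + 1 = -4)
b(H, o) = 6 - 4*H (b(H, o) = -4*H + 6 = 6 - 4*H)
Q(R, x) = 41 + x (Q(R, x) = -1 + ((6**2 + 6) + x) = -1 + ((36 + 6) + x) = -1 + (42 + x) = 41 + x)
(2*Q(1, 11))*b(10, 3) = (2*(41 + 11))*(6 - 4*10) = (2*52)*(6 - 40) = 104*(-34) = -3536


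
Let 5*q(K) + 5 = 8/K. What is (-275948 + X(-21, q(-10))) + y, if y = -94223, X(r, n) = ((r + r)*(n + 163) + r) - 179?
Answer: -9429207/25 ≈ -3.7717e+5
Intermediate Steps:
q(K) = -1 + 8/(5*K) (q(K) = -1 + (8/K)/5 = -1 + 8/(5*K))
X(r, n) = -179 + r + 2*r*(163 + n) (X(r, n) = ((2*r)*(163 + n) + r) - 179 = (2*r*(163 + n) + r) - 179 = (r + 2*r*(163 + n)) - 179 = -179 + r + 2*r*(163 + n))
(-275948 + X(-21, q(-10))) + y = (-275948 + (-179 + 327*(-21) + 2*((8/5 - 1*(-10))/(-10))*(-21))) - 94223 = (-275948 + (-179 - 6867 + 2*(-(8/5 + 10)/10)*(-21))) - 94223 = (-275948 + (-179 - 6867 + 2*(-1/10*58/5)*(-21))) - 94223 = (-275948 + (-179 - 6867 + 2*(-29/25)*(-21))) - 94223 = (-275948 + (-179 - 6867 + 1218/25)) - 94223 = (-275948 - 174932/25) - 94223 = -7073632/25 - 94223 = -9429207/25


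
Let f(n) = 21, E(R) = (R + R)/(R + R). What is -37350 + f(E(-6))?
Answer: -37329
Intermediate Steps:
E(R) = 1 (E(R) = (2*R)/((2*R)) = (2*R)*(1/(2*R)) = 1)
-37350 + f(E(-6)) = -37350 + 21 = -37329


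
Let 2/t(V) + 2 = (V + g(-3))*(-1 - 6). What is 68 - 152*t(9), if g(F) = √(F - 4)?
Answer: 41298/571 - 266*I*√7/571 ≈ 72.326 - 1.2325*I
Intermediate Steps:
g(F) = √(-4 + F)
t(V) = 2/(-2 - 7*V - 7*I*√7) (t(V) = 2/(-2 + (V + √(-4 - 3))*(-1 - 6)) = 2/(-2 + (V + √(-7))*(-7)) = 2/(-2 + (V + I*√7)*(-7)) = 2/(-2 + (-7*V - 7*I*√7)) = 2/(-2 - 7*V - 7*I*√7))
68 - 152*t(9) = 68 - (-304)/(2 + 7*9 + 7*I*√7) = 68 - (-304)/(2 + 63 + 7*I*√7) = 68 - (-304)/(65 + 7*I*√7) = 68 + 304/(65 + 7*I*√7)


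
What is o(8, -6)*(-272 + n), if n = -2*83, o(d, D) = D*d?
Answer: 21024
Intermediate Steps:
n = -166
o(8, -6)*(-272 + n) = (-6*8)*(-272 - 166) = -48*(-438) = 21024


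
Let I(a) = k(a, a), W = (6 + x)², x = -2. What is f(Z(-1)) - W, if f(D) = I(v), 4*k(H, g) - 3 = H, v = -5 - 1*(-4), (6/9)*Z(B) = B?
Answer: -31/2 ≈ -15.500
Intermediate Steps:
Z(B) = 3*B/2
v = -1 (v = -5 + 4 = -1)
k(H, g) = ¾ + H/4
W = 16 (W = (6 - 2)² = 4² = 16)
I(a) = ¾ + a/4
f(D) = ½ (f(D) = ¾ + (¼)*(-1) = ¾ - ¼ = ½)
f(Z(-1)) - W = ½ - 1*16 = ½ - 16 = -31/2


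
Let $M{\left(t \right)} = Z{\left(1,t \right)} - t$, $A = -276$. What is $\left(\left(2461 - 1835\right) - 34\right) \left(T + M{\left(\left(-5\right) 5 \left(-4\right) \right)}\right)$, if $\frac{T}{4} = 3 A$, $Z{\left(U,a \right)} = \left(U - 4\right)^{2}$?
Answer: $-2014576$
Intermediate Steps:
$Z{\left(U,a \right)} = \left(-4 + U\right)^{2}$
$T = -3312$ ($T = 4 \cdot 3 \left(-276\right) = 4 \left(-828\right) = -3312$)
$M{\left(t \right)} = 9 - t$ ($M{\left(t \right)} = \left(-4 + 1\right)^{2} - t = \left(-3\right)^{2} - t = 9 - t$)
$\left(\left(2461 - 1835\right) - 34\right) \left(T + M{\left(\left(-5\right) 5 \left(-4\right) \right)}\right) = \left(\left(2461 - 1835\right) - 34\right) \left(-3312 + \left(9 - \left(-5\right) 5 \left(-4\right)\right)\right) = \left(\left(2461 - 1835\right) - 34\right) \left(-3312 + \left(9 - \left(-25\right) \left(-4\right)\right)\right) = \left(626 - 34\right) \left(-3312 + \left(9 - 100\right)\right) = 592 \left(-3312 + \left(9 - 100\right)\right) = 592 \left(-3312 - 91\right) = 592 \left(-3403\right) = -2014576$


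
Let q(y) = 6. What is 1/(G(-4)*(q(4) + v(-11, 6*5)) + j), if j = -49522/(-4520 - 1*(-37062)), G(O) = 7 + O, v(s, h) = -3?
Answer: 16271/121678 ≈ 0.13372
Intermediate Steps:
j = -24761/16271 (j = -49522/(-4520 + 37062) = -49522/32542 = -49522*1/32542 = -24761/16271 ≈ -1.5218)
1/(G(-4)*(q(4) + v(-11, 6*5)) + j) = 1/((7 - 4)*(6 - 3) - 24761/16271) = 1/(3*3 - 24761/16271) = 1/(9 - 24761/16271) = 1/(121678/16271) = 16271/121678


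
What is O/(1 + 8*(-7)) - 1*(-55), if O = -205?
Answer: 646/11 ≈ 58.727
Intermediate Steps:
O/(1 + 8*(-7)) - 1*(-55) = -205/(1 + 8*(-7)) - 1*(-55) = -205/(1 - 56) + 55 = -205/(-55) + 55 = -205*(-1/55) + 55 = 41/11 + 55 = 646/11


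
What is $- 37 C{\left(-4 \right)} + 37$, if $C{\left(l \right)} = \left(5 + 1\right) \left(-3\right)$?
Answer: $703$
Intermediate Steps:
$C{\left(l \right)} = -18$ ($C{\left(l \right)} = 6 \left(-3\right) = -18$)
$- 37 C{\left(-4 \right)} + 37 = \left(-37\right) \left(-18\right) + 37 = 666 + 37 = 703$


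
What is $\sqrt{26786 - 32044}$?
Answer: $i \sqrt{5258} \approx 72.512 i$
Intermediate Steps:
$\sqrt{26786 - 32044} = \sqrt{-5258} = i \sqrt{5258}$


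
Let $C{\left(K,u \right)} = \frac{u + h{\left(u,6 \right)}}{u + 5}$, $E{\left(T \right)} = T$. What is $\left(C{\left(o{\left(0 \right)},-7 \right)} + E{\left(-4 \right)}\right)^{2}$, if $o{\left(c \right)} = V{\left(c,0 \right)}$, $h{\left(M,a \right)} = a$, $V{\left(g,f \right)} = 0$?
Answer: $\frac{49}{4} \approx 12.25$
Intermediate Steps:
$o{\left(c \right)} = 0$
$C{\left(K,u \right)} = \frac{6 + u}{5 + u}$ ($C{\left(K,u \right)} = \frac{u + 6}{u + 5} = \frac{6 + u}{5 + u}$)
$\left(C{\left(o{\left(0 \right)},-7 \right)} + E{\left(-4 \right)}\right)^{2} = \left(\frac{6 - 7}{5 - 7} - 4\right)^{2} = \left(\frac{1}{-2} \left(-1\right) - 4\right)^{2} = \left(\left(- \frac{1}{2}\right) \left(-1\right) - 4\right)^{2} = \left(\frac{1}{2} - 4\right)^{2} = \left(- \frac{7}{2}\right)^{2} = \frac{49}{4}$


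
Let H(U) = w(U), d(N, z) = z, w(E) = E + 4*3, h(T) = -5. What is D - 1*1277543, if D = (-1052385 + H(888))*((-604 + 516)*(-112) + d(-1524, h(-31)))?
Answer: -10359456278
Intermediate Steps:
w(E) = 12 + E (w(E) = E + 12 = 12 + E)
H(U) = 12 + U
D = -10358178735 (D = (-1052385 + (12 + 888))*((-604 + 516)*(-112) - 5) = (-1052385 + 900)*(-88*(-112) - 5) = -1051485*(9856 - 5) = -1051485*9851 = -10358178735)
D - 1*1277543 = -10358178735 - 1*1277543 = -10358178735 - 1277543 = -10359456278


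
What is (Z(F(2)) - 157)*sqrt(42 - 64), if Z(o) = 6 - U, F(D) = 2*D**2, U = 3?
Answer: -154*I*sqrt(22) ≈ -722.32*I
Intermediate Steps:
Z(o) = 3 (Z(o) = 6 - 1*3 = 6 - 3 = 3)
(Z(F(2)) - 157)*sqrt(42 - 64) = (3 - 157)*sqrt(42 - 64) = -154*I*sqrt(22)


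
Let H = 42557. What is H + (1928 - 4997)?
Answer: 39488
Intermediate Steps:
H + (1928 - 4997) = 42557 + (1928 - 4997) = 42557 - 3069 = 39488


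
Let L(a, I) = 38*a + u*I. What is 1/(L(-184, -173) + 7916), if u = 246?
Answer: -1/41634 ≈ -2.4019e-5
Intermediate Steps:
L(a, I) = 38*a + 246*I
1/(L(-184, -173) + 7916) = 1/((38*(-184) + 246*(-173)) + 7916) = 1/((-6992 - 42558) + 7916) = 1/(-49550 + 7916) = 1/(-41634) = -1/41634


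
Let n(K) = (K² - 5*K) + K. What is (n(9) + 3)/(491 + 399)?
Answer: 24/445 ≈ 0.053933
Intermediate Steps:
n(K) = K² - 4*K
(n(9) + 3)/(491 + 399) = (9*(-4 + 9) + 3)/(491 + 399) = (9*5 + 3)/890 = (45 + 3)*(1/890) = 48*(1/890) = 24/445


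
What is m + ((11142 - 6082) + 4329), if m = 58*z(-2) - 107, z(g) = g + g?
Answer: 9050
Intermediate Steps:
z(g) = 2*g
m = -339 (m = 58*(2*(-2)) - 107 = 58*(-4) - 107 = -232 - 107 = -339)
m + ((11142 - 6082) + 4329) = -339 + ((11142 - 6082) + 4329) = -339 + (5060 + 4329) = -339 + 9389 = 9050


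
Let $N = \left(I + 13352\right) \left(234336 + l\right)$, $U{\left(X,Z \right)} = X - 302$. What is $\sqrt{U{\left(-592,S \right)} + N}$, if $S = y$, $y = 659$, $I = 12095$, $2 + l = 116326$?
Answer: $\sqrt{8923244126} \approx 94463.0$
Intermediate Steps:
$l = 116324$ ($l = -2 + 116326 = 116324$)
$S = 659$
$U{\left(X,Z \right)} = -302 + X$ ($U{\left(X,Z \right)} = X - 302 = -302 + X$)
$N = 8923245020$ ($N = \left(12095 + 13352\right) \left(234336 + 116324\right) = 25447 \cdot 350660 = 8923245020$)
$\sqrt{U{\left(-592,S \right)} + N} = \sqrt{\left(-302 - 592\right) + 8923245020} = \sqrt{-894 + 8923245020} = \sqrt{8923244126}$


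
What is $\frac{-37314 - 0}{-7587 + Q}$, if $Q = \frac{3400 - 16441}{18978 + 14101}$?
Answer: $\frac{22857589}{4647841} \approx 4.9179$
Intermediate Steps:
$Q = - \frac{13041}{33079} \approx -0.39424$
$\frac{-37314 - 0}{-7587 + Q} = \frac{-37314 - 0}{-7587 - \frac{13041}{33079}} = \frac{-37314 + 0}{- \frac{250983414}{33079}} = \left(-37314\right) \left(- \frac{33079}{250983414}\right) = \frac{22857589}{4647841}$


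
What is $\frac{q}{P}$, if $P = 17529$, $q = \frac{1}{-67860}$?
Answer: $- \frac{1}{1189517940} \approx -8.4068 \cdot 10^{-10}$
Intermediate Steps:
$q = - \frac{1}{67860} \approx -1.4736 \cdot 10^{-5}$
$\frac{q}{P} = - \frac{1}{67860 \cdot 17529} = \left(- \frac{1}{67860}\right) \frac{1}{17529} = - \frac{1}{1189517940}$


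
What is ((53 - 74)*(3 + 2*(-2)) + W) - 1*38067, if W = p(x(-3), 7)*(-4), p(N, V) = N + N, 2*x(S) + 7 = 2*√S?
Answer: -38018 - 8*I*√3 ≈ -38018.0 - 13.856*I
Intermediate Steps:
x(S) = -7/2 + √S (x(S) = -7/2 + (2*√S)/2 = -7/2 + √S)
p(N, V) = 2*N
W = 28 - 8*I*√3 (W = (2*(-7/2 + √(-3)))*(-4) = (2*(-7/2 + I*√3))*(-4) = (-7 + 2*I*√3)*(-4) = 28 - 8*I*√3 ≈ 28.0 - 13.856*I)
((53 - 74)*(3 + 2*(-2)) + W) - 1*38067 = ((53 - 74)*(3 + 2*(-2)) + (28 - 8*I*√3)) - 1*38067 = (-21*(3 - 4) + (28 - 8*I*√3)) - 38067 = (-21*(-1) + (28 - 8*I*√3)) - 38067 = (21 + (28 - 8*I*√3)) - 38067 = (49 - 8*I*√3) - 38067 = -38018 - 8*I*√3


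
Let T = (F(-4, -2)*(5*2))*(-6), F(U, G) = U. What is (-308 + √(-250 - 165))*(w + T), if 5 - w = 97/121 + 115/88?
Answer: -1645833/22 + 235119*I*√415/968 ≈ -74811.0 + 4948.1*I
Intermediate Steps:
w = 2799/968 (w = 5 - (97/121 + 115/88) = 5 - 1*2041/968 = 5 - 2041/968 = 2799/968 ≈ 2.8915)
T = 240 (T = -20*2*(-6) = -4*10*(-6) = -40*(-6) = 240)
(-308 + √(-250 - 165))*(w + T) = (-308 + √(-250 - 165))*(2799/968 + 240) = (-308 + √(-415))*(235119/968) = (-308 + I*√415)*(235119/968) = -1645833/22 + 235119*I*√415/968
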